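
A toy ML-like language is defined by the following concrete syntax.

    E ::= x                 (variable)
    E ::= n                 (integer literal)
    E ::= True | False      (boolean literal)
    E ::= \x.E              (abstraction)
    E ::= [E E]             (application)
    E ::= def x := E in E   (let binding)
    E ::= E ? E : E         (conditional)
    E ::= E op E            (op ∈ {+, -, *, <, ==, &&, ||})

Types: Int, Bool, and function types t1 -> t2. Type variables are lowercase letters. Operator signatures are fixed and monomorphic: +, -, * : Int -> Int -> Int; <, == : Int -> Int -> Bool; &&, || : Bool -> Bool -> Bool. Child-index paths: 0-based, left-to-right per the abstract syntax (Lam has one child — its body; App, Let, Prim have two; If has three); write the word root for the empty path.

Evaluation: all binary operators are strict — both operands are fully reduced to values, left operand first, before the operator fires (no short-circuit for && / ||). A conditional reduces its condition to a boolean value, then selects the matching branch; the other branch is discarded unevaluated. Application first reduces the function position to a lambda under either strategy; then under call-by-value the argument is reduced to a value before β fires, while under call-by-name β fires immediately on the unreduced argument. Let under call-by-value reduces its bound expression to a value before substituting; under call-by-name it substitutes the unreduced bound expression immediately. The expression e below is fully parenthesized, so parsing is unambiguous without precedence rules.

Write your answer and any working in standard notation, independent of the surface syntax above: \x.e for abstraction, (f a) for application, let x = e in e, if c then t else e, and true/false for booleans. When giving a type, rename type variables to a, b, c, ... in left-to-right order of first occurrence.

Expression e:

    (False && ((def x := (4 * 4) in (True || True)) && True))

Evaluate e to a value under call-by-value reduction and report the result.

Trace:
step 0: (false && ((let x = (4 * 4) in (true || true)) && true))
step 1: [delta@1.0.0] (false && ((let x = 16 in (true || true)) && true))
step 2: [let@1.0] (false && ((true || true) && true))
step 3: [delta@1.0] (false && (true && true))
step 4: [delta@1] (false && true)
step 5: [delta@root] false

Answer: false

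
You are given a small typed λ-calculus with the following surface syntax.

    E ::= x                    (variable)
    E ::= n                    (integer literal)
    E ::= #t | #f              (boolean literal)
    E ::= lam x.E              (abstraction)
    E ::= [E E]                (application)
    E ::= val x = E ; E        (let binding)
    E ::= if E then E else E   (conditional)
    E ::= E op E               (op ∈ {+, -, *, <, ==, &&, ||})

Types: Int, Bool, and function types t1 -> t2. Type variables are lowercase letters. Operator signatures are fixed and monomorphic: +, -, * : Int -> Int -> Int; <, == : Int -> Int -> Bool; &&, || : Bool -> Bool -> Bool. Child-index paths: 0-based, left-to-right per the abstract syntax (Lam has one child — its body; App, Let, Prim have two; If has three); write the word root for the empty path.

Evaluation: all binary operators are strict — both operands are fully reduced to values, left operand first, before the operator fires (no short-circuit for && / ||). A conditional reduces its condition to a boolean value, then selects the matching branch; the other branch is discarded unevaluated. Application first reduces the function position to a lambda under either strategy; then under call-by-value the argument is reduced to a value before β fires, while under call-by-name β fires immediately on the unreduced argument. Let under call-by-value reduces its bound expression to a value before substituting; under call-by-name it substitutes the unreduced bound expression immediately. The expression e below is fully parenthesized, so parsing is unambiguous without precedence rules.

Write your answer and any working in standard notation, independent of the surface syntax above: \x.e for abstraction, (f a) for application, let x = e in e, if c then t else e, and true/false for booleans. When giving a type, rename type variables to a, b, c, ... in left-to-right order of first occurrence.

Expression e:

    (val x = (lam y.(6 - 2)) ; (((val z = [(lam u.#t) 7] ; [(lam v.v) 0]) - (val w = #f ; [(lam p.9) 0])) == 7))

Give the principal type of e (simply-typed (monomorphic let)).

Answer: Bool

Derivation:
  unify Int ~ Int
  unify Int ~ Int
\y._ : a -> Int
let x : a -> Int
\u._ : b -> Bool
  unify b -> Bool ~ Int -> c
  unify b ~ Int
  unify Bool ~ c
_ _ : Bool
let z : Bool
v : d
\v._ : d -> d
  unify d -> d ~ Int -> e
  unify d ~ Int
  unify Int ~ e
_ _ : Int
  unify Int ~ Int
let w : Bool
\p._ : f -> Int
  unify f -> Int ~ Int -> g
  unify f ~ Int
  unify Int ~ g
_ _ : Int
  unify Int ~ Int
  unify Int ~ Int
  unify Int ~ Int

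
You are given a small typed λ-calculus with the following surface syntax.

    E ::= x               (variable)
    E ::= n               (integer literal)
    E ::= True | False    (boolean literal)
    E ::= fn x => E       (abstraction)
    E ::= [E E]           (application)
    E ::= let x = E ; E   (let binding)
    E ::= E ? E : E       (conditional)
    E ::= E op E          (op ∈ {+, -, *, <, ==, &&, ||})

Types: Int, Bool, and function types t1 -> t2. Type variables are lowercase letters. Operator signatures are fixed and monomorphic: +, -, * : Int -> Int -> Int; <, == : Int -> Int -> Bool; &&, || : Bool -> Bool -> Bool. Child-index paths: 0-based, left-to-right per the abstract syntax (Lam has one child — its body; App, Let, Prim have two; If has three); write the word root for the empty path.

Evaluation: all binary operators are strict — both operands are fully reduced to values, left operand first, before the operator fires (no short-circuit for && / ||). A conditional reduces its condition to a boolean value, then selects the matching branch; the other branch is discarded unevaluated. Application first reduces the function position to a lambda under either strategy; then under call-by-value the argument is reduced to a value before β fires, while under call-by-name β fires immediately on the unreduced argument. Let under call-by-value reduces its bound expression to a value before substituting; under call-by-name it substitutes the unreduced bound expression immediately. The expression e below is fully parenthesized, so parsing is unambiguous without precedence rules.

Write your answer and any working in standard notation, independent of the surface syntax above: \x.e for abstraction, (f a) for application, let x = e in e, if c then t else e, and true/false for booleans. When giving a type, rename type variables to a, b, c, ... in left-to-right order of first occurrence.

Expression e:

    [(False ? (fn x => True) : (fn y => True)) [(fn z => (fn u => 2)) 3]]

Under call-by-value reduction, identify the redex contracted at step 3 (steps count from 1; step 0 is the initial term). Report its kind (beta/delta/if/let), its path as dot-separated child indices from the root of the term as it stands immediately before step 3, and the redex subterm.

Working:
step 0: ((if false then (\x.true) else (\y.true)) ((\z.(\u.2)) 3))
step 1: [if@0] ((\y.true) ((\z.(\u.2)) 3))
step 2: [beta@1] ((\y.true) (\u.2))
step 3: [beta@root] true

Answer: beta at root : ((\y.true) (\u.2))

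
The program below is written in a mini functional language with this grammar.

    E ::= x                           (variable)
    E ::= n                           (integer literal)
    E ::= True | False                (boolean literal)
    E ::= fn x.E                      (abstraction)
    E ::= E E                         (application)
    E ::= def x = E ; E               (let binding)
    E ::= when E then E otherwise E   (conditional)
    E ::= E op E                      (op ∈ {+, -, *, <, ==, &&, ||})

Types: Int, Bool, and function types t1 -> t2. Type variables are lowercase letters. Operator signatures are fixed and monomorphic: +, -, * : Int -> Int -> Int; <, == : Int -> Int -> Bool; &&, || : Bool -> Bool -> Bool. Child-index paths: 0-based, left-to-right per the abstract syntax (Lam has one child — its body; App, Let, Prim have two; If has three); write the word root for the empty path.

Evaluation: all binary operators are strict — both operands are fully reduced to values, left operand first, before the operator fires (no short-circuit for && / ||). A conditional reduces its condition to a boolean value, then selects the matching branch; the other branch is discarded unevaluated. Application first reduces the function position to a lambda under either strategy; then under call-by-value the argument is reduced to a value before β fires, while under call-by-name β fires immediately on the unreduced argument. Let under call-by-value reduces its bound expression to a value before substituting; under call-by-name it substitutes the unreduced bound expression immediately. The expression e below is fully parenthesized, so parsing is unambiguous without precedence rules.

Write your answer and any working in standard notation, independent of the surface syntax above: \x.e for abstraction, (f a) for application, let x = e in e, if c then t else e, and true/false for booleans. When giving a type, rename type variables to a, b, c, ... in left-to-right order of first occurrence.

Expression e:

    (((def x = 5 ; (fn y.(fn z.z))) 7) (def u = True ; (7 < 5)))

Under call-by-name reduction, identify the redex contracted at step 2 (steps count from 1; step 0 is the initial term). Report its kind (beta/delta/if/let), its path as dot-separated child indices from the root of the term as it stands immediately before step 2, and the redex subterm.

Answer: beta at 0 : ((\y.(\z.z)) 7)

Trace:
step 0: (((let x = 5 in (\y.(\z.z))) 7) (let u = true in (7 < 5)))
step 1: [let@0.0] (((\y.(\z.z)) 7) (let u = true in (7 < 5)))
step 2: [beta@0] ((\z.z) (let u = true in (7 < 5)))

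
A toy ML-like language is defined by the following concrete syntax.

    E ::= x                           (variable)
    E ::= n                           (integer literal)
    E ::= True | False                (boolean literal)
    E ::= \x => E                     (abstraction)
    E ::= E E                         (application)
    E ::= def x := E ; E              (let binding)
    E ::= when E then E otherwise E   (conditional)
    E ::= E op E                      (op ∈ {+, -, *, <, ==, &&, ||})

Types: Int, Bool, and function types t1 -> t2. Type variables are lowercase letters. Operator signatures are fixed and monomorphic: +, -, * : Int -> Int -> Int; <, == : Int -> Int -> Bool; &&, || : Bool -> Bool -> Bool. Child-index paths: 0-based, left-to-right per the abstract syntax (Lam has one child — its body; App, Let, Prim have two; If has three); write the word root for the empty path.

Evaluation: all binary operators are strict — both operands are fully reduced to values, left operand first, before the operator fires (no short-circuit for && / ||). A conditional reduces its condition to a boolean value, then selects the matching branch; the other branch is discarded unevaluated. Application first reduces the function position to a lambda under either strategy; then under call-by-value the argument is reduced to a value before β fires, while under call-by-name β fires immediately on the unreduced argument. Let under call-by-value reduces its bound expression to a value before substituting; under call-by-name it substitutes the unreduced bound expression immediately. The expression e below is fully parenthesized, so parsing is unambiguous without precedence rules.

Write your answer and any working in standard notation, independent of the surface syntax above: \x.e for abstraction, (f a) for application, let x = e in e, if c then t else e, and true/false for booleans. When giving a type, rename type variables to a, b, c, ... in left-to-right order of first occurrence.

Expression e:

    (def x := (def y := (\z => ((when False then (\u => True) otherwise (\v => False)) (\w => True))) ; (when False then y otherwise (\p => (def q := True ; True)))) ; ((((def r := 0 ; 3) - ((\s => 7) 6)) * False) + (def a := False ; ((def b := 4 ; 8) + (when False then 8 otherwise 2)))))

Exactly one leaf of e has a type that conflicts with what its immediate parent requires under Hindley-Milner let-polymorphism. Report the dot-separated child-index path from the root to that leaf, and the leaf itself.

Answer: 1.0.1 : false

Working:
  unify Bool ~ Bool
\u._ : b -> Bool
\v._ : c -> Bool
  unify b -> Bool ~ c -> Bool
  unify b ~ c
  unify Bool ~ Bool
\w._ : d -> Bool
  unify c -> Bool ~ (d -> Bool) -> e
  unify c ~ d -> Bool
  unify Bool ~ e
_ _ : Bool
\z._ : a -> Bool
let y : forall. a -> Bool
  unify Bool ~ Bool
y : f -> Bool
let q : Bool
\p._ : g -> Bool
  unify f -> Bool ~ g -> Bool
  unify f ~ g
  unify Bool ~ Bool
let x : forall. g -> Bool
let r : Int
  unify Int ~ Int
\s._ : h -> Int
  unify h -> Int ~ Int -> i
  unify h ~ Int
  unify Int ~ i
_ _ : Int
  unify Int ~ Int
  unify Int ~ Int
  unify Bool ~ Int
  FAIL: mismatch Bool ~ Int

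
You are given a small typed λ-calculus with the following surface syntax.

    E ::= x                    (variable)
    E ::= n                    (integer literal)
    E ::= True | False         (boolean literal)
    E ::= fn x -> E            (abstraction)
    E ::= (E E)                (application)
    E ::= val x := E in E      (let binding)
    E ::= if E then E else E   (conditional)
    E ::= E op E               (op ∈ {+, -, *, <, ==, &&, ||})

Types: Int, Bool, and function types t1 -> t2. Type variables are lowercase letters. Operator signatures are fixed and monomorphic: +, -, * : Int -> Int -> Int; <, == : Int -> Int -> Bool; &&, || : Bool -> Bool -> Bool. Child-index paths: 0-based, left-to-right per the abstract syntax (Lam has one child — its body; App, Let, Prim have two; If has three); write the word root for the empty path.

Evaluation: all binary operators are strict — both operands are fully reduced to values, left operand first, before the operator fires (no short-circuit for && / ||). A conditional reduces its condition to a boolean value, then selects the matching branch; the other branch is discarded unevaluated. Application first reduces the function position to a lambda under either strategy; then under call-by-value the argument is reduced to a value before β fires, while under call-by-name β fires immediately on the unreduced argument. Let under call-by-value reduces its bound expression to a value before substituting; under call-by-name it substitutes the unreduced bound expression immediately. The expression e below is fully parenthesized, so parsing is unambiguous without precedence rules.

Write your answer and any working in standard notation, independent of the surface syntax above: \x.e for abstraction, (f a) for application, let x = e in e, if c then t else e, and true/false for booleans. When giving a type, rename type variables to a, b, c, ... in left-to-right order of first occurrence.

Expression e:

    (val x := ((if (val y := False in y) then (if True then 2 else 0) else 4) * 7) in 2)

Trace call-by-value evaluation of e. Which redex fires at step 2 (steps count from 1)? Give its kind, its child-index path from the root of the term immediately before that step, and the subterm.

Answer: if at 0.0 : (if false then (if true then 2 else 0) else 4)

Derivation:
step 0: (let x = ((if (let y = false in y) then (if true then 2 else 0) else 4) * 7) in 2)
step 1: [let@0.0.0] (let x = ((if false then (if true then 2 else 0) else 4) * 7) in 2)
step 2: [if@0.0] (let x = (4 * 7) in 2)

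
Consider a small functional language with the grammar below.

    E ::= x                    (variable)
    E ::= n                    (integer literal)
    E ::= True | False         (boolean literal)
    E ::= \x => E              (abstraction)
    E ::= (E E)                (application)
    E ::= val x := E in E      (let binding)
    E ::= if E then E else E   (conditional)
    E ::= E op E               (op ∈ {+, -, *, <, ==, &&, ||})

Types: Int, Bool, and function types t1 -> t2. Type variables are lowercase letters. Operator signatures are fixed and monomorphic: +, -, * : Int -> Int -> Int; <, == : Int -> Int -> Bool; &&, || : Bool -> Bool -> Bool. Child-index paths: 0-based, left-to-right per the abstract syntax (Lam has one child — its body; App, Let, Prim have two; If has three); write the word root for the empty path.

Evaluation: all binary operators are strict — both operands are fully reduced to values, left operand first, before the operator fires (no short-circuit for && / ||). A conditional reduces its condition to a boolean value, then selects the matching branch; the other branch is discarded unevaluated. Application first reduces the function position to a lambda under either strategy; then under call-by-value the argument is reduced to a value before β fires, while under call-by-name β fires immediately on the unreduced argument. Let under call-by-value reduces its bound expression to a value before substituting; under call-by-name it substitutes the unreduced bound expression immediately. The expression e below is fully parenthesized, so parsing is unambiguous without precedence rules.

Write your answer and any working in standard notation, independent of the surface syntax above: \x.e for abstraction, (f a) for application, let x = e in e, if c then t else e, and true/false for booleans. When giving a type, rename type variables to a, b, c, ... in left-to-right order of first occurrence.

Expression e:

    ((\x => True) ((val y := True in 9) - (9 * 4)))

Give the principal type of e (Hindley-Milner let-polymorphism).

Answer: Bool

Working:
\x._ : a -> Bool
let y : Bool
  unify Int ~ Int
  unify Int ~ Int
  unify Int ~ Int
  unify Int ~ Int
  unify a -> Bool ~ Int -> b
  unify a ~ Int
  unify Bool ~ b
_ _ : Bool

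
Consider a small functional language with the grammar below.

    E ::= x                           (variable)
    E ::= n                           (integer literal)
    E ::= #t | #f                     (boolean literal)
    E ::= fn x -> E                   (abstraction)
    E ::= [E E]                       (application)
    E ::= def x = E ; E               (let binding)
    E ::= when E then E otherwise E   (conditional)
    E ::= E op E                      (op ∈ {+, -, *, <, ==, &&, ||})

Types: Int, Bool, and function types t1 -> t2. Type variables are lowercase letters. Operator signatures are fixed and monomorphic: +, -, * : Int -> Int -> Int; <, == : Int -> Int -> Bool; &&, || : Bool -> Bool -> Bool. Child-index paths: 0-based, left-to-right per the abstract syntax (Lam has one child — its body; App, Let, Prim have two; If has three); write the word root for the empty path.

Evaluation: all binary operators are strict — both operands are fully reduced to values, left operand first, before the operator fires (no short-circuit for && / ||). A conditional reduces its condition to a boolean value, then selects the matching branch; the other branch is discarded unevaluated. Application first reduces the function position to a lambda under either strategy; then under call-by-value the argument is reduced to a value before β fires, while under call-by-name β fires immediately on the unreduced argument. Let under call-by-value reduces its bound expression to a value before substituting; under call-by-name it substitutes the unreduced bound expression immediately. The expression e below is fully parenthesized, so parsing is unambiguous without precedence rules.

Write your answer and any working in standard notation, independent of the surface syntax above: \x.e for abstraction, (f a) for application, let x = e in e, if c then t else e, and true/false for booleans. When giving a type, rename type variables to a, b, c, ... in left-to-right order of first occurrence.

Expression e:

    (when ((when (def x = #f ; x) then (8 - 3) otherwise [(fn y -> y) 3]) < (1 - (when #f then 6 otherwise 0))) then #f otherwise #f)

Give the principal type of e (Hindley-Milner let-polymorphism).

Answer: Bool

Derivation:
let x : Bool
x : Bool
  unify Bool ~ Bool
  unify Int ~ Int
  unify Int ~ Int
y : a
\y._ : a -> a
  unify a -> a ~ Int -> b
  unify a ~ Int
  unify Int ~ b
_ _ : Int
  unify Int ~ Int
  unify Int ~ Int
  unify Int ~ Int
  unify Bool ~ Bool
  unify Int ~ Int
  unify Int ~ Int
  unify Int ~ Int
  unify Bool ~ Bool
  unify Bool ~ Bool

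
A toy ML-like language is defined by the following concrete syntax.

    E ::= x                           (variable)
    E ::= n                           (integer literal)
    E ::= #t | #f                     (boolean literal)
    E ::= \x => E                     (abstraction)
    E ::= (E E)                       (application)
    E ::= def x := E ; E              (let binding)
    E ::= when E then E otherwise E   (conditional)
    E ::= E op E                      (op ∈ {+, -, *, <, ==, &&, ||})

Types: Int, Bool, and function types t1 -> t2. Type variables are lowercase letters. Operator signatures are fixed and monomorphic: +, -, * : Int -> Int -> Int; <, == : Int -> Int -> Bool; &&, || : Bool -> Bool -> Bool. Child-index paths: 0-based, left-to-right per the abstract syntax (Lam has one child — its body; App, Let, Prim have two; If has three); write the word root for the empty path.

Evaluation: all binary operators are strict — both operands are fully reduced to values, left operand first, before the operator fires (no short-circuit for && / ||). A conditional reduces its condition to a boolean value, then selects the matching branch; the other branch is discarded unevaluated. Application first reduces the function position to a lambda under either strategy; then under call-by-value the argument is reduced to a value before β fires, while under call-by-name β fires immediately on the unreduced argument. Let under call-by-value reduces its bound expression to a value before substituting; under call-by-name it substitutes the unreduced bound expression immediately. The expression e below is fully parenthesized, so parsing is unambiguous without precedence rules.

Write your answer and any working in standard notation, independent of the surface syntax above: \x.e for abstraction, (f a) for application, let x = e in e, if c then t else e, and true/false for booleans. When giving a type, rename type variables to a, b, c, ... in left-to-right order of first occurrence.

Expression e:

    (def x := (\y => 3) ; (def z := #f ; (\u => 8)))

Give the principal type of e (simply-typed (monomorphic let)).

Answer: a -> Int

Working:
\y._ : a -> Int
let x : a -> Int
let z : Bool
\u._ : b -> Int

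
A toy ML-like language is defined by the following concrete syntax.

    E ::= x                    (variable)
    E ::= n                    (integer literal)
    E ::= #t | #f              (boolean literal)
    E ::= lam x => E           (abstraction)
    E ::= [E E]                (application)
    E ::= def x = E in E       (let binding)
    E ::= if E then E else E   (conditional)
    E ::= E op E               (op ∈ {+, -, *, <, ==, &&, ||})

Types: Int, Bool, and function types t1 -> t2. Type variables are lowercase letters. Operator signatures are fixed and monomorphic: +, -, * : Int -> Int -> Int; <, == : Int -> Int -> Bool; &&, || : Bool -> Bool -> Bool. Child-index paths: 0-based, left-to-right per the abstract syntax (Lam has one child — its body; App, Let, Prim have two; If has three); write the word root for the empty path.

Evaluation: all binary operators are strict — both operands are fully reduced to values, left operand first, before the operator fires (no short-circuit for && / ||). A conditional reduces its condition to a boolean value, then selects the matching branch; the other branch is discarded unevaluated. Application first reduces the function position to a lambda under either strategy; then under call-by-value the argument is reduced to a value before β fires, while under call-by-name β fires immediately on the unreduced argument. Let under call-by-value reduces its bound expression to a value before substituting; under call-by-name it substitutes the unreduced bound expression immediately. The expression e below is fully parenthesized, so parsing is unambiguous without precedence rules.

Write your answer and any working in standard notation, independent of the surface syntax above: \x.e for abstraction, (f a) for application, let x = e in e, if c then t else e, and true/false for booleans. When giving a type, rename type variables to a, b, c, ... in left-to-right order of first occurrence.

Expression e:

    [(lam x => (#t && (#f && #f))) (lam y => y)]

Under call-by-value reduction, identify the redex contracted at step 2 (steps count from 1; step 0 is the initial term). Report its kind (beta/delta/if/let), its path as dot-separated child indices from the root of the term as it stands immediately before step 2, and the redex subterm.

Answer: delta at 1 : (false && false)

Working:
step 0: ((\x.(true && (false && false))) (\y.y))
step 1: [beta@root] (true && (false && false))
step 2: [delta@1] (true && false)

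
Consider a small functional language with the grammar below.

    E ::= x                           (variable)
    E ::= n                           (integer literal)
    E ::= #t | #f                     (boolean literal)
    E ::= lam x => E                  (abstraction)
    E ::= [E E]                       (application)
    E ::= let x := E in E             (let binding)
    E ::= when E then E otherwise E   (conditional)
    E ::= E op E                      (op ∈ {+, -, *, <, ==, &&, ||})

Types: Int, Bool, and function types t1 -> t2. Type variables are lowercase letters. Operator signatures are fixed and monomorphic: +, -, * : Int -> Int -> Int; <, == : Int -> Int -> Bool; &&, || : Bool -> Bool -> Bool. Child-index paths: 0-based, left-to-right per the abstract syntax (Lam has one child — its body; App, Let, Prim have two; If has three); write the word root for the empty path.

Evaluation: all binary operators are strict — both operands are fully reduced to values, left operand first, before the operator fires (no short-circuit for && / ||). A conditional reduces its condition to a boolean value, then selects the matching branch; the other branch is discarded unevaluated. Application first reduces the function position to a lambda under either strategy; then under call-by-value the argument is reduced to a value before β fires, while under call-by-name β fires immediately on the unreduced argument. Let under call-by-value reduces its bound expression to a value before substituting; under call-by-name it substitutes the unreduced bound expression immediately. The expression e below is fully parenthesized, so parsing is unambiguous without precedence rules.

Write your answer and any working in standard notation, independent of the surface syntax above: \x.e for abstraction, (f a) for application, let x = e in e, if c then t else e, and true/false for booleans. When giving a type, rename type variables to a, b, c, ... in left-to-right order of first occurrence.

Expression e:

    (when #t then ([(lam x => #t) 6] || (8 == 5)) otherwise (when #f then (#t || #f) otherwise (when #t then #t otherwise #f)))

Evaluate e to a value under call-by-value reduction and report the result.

Answer: true

Derivation:
step 0: (if true then (((\x.true) 6) || (8 == 5)) else (if false then (true || false) else (if true then true else false)))
step 1: [if@root] (((\x.true) 6) || (8 == 5))
step 2: [beta@0] (true || (8 == 5))
step 3: [delta@1] (true || false)
step 4: [delta@root] true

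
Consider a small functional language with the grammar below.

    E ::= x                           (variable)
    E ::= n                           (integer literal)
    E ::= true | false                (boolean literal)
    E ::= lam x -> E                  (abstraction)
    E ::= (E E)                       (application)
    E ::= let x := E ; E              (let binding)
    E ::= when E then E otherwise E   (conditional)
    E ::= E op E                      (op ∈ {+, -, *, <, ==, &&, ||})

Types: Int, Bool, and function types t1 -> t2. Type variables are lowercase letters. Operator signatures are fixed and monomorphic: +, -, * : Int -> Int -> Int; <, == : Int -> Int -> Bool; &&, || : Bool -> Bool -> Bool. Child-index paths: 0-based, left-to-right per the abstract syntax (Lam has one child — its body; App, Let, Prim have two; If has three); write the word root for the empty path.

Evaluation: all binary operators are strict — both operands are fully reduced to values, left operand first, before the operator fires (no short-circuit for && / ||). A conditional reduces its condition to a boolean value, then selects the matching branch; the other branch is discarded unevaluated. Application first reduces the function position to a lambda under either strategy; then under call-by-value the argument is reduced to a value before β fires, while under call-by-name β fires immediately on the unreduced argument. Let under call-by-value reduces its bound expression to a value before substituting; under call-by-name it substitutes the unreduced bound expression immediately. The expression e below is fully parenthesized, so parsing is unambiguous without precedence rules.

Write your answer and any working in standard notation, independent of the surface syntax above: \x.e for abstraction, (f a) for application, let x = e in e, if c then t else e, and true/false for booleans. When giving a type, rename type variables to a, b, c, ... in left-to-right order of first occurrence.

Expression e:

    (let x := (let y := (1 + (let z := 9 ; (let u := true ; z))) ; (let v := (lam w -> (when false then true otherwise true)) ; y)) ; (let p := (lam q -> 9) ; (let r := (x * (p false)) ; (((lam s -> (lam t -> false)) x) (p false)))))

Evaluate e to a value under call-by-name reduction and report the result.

Answer: false

Working:
step 0: (let x = (let y = (1 + (let z = 9 in (let u = true in z))) in (let v = (\w.(if false then true else true)) in y)) in (let p = (\q.9) in (let r = (x * (p false)) in (((\s.(\t.false)) x) (p false)))))
step 1: [let@root] (let p = (\q.9) in (let r = ((let y = (1 + (let z = 9 in (let u = true in z))) in (let v = (\w.(if false then true else true)) in y)) * (p false)) in (((\s.(\t.false)) (let y = (1 + (let z = 9 in (let u = true in z))) in (let v = (\w.(if false then true else true)) in y))) (p false))))
step 2: [let@root] (let r = ((let y = (1 + (let z = 9 in (let u = true in z))) in (let v = (\w.(if false then true else true)) in y)) * ((\q.9) false)) in (((\s.(\t.false)) (let y = (1 + (let z = 9 in (let u = true in z))) in (let v = (\w.(if false then true else true)) in y))) ((\q.9) false)))
step 3: [let@root] (((\s.(\t.false)) (let y = (1 + (let z = 9 in (let u = true in z))) in (let v = (\w.(if false then true else true)) in y))) ((\q.9) false))
step 4: [beta@0] ((\t.false) ((\q.9) false))
step 5: [beta@root] false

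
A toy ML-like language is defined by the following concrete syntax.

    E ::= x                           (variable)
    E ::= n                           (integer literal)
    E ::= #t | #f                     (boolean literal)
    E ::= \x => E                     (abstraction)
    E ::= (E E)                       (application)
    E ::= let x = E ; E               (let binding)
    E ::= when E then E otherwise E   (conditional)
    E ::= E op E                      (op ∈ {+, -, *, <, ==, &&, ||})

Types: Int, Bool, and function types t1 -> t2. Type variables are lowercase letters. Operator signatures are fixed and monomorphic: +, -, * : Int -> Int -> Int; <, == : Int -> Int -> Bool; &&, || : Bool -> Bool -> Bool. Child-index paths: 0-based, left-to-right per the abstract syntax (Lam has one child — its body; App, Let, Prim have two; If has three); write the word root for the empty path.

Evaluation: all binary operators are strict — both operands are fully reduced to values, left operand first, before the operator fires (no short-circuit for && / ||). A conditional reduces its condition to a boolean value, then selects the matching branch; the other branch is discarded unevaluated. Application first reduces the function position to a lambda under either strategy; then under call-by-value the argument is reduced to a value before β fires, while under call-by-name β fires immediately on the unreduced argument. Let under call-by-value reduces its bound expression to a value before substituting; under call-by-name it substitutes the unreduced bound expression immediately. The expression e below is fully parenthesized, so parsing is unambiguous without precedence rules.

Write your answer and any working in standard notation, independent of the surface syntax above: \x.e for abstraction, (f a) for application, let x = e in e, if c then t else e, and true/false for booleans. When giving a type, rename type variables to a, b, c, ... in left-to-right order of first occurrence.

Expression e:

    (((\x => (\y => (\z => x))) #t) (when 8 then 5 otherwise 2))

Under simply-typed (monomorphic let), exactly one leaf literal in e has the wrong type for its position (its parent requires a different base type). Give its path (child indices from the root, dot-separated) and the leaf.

Answer: 1.0 : 8

Working:
x : a
\z._ : c -> a
\y._ : b -> c -> a
\x._ : a -> b -> c -> a
  unify a -> b -> c -> a ~ Bool -> d
  unify a ~ Bool
  unify b -> c -> Bool ~ d
_ _ : b -> c -> Bool
  unify Int ~ Bool
  FAIL: mismatch Int ~ Bool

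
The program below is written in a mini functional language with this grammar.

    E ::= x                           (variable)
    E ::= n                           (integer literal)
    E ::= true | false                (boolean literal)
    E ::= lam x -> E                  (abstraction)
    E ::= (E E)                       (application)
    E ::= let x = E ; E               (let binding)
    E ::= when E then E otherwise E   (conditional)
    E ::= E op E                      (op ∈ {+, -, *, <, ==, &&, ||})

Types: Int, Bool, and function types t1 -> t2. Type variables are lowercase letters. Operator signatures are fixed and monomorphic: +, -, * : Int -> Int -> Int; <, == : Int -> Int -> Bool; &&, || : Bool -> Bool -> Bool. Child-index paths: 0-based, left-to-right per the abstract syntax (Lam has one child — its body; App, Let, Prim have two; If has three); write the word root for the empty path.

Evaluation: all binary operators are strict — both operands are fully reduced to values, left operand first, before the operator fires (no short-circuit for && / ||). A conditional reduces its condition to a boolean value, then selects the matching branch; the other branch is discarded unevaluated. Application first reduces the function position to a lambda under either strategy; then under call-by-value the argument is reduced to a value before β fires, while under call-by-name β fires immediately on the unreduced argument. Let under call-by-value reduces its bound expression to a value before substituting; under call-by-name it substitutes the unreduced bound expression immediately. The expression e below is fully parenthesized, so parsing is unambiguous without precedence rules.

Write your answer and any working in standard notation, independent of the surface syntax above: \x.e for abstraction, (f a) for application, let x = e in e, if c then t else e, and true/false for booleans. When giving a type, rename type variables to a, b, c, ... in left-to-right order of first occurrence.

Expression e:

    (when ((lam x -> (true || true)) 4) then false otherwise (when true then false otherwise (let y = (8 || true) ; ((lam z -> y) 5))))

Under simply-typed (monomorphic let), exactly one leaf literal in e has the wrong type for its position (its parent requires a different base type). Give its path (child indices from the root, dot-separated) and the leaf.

Answer: 2.2.0.0 : 8

Working:
  unify Bool ~ Bool
  unify Bool ~ Bool
\x._ : a -> Bool
  unify a -> Bool ~ Int -> b
  unify a ~ Int
  unify Bool ~ b
_ _ : Bool
  unify Bool ~ Bool
  unify Bool ~ Bool
  unify Int ~ Bool
  FAIL: mismatch Int ~ Bool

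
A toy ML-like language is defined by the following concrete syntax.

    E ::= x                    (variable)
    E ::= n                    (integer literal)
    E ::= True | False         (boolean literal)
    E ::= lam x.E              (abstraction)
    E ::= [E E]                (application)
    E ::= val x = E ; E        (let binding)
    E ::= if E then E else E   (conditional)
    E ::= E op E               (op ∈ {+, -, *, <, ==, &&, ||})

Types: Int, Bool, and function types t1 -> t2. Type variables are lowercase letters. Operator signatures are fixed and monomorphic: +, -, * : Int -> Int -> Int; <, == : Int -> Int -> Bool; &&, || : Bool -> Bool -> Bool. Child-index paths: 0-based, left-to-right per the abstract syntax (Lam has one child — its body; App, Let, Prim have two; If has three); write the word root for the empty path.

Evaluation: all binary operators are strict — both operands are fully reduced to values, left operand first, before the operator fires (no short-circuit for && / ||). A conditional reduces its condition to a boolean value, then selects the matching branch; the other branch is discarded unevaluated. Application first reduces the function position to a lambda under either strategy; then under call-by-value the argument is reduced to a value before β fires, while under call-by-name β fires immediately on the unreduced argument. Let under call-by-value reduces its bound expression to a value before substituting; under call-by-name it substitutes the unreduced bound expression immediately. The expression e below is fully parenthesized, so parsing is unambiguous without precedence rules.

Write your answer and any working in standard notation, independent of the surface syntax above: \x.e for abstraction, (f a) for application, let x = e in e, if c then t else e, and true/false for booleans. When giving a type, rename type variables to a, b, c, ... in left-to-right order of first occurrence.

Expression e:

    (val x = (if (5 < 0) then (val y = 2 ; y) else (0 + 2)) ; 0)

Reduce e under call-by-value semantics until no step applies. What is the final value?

Derivation:
step 0: (let x = (if (5 < 0) then (let y = 2 in y) else (0 + 2)) in 0)
step 1: [delta@0.0] (let x = (if false then (let y = 2 in y) else (0 + 2)) in 0)
step 2: [if@0] (let x = (0 + 2) in 0)
step 3: [delta@0] (let x = 2 in 0)
step 4: [let@root] 0

Answer: 0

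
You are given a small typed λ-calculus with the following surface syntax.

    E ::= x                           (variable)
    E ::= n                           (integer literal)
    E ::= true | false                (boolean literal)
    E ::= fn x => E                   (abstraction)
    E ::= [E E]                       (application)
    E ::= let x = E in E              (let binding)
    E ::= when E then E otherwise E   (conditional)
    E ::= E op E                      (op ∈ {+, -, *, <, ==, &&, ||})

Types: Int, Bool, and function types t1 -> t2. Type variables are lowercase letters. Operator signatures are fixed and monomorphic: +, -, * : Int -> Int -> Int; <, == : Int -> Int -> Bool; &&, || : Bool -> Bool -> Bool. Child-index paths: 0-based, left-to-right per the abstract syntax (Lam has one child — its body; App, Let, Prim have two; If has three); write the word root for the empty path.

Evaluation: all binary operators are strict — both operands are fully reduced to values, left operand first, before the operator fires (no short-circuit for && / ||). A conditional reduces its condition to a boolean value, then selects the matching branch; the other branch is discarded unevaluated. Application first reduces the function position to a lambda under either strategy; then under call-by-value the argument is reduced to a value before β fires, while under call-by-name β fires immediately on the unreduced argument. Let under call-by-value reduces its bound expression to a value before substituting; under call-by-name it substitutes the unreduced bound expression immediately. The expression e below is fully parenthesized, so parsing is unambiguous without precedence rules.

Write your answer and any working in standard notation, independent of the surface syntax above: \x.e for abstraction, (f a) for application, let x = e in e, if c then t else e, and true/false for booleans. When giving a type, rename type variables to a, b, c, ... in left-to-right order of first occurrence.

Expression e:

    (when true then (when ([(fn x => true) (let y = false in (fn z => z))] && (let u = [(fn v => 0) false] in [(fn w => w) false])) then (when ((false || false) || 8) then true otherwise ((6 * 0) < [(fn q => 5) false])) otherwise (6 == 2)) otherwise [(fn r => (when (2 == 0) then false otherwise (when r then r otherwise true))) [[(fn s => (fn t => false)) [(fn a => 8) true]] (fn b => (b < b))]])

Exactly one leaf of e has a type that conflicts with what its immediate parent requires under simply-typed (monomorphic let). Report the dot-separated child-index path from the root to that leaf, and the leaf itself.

Trace:
  unify Bool ~ Bool
\x._ : a -> Bool
let y : Bool
z : b
\z._ : b -> b
  unify a -> Bool ~ (b -> b) -> c
  unify a ~ b -> b
  unify Bool ~ c
_ _ : Bool
  unify Bool ~ Bool
\v._ : d -> Int
  unify d -> Int ~ Bool -> e
  unify d ~ Bool
  unify Int ~ e
_ _ : Int
let u : Int
w : f
\w._ : f -> f
  unify f -> f ~ Bool -> g
  unify f ~ Bool
  unify Bool ~ g
_ _ : Bool
  unify Bool ~ Bool
  unify Bool ~ Bool
  unify Bool ~ Bool
  unify Bool ~ Bool
  unify Bool ~ Bool
  unify Int ~ Bool
  FAIL: mismatch Int ~ Bool

Answer: 1.1.0.1 : 8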